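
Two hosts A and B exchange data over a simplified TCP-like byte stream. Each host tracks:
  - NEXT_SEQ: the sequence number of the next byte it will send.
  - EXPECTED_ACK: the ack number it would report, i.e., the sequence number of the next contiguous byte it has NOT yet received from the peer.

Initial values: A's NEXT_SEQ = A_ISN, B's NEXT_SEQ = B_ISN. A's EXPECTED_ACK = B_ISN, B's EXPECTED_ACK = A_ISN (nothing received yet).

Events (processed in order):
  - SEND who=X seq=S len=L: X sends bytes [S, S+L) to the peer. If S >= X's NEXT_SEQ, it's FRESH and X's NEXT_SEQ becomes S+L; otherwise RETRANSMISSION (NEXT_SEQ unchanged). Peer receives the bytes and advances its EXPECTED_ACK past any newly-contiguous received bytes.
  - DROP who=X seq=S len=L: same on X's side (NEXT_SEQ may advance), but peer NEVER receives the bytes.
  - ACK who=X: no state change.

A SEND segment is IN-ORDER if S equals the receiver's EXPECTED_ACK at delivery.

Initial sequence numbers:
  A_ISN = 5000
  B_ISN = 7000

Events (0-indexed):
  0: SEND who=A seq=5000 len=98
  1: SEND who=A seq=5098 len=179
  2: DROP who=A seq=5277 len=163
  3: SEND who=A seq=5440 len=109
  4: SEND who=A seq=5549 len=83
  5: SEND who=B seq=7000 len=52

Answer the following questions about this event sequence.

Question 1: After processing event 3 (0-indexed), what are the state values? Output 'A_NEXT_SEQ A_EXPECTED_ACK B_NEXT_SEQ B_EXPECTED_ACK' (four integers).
After event 0: A_seq=5098 A_ack=7000 B_seq=7000 B_ack=5098
After event 1: A_seq=5277 A_ack=7000 B_seq=7000 B_ack=5277
After event 2: A_seq=5440 A_ack=7000 B_seq=7000 B_ack=5277
After event 3: A_seq=5549 A_ack=7000 B_seq=7000 B_ack=5277

5549 7000 7000 5277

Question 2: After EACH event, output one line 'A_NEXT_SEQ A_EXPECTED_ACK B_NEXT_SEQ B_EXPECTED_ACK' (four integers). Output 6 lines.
5098 7000 7000 5098
5277 7000 7000 5277
5440 7000 7000 5277
5549 7000 7000 5277
5632 7000 7000 5277
5632 7052 7052 5277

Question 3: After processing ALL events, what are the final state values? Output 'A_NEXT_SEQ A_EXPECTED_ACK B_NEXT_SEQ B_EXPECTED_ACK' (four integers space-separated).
Answer: 5632 7052 7052 5277

Derivation:
After event 0: A_seq=5098 A_ack=7000 B_seq=7000 B_ack=5098
After event 1: A_seq=5277 A_ack=7000 B_seq=7000 B_ack=5277
After event 2: A_seq=5440 A_ack=7000 B_seq=7000 B_ack=5277
After event 3: A_seq=5549 A_ack=7000 B_seq=7000 B_ack=5277
After event 4: A_seq=5632 A_ack=7000 B_seq=7000 B_ack=5277
After event 5: A_seq=5632 A_ack=7052 B_seq=7052 B_ack=5277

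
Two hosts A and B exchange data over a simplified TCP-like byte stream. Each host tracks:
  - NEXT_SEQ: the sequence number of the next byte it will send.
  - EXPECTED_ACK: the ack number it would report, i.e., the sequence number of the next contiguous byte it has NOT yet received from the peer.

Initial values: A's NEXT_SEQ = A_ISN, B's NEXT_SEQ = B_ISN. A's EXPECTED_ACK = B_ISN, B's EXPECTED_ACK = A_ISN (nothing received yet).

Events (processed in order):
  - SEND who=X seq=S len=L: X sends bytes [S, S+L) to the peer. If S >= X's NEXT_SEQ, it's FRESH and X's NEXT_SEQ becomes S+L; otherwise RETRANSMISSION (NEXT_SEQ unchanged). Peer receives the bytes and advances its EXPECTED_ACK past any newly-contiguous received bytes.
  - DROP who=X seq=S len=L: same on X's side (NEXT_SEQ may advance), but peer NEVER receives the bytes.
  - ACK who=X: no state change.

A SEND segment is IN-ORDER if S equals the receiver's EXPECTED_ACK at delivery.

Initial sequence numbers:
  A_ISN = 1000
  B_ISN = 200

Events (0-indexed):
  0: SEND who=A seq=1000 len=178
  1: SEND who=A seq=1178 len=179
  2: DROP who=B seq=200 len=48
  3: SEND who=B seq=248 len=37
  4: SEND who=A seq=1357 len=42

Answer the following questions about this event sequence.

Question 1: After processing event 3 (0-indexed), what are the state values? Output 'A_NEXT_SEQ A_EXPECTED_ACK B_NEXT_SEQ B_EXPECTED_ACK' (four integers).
After event 0: A_seq=1178 A_ack=200 B_seq=200 B_ack=1178
After event 1: A_seq=1357 A_ack=200 B_seq=200 B_ack=1357
After event 2: A_seq=1357 A_ack=200 B_seq=248 B_ack=1357
After event 3: A_seq=1357 A_ack=200 B_seq=285 B_ack=1357

1357 200 285 1357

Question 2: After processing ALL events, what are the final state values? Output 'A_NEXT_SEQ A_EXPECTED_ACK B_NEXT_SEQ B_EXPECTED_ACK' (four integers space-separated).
After event 0: A_seq=1178 A_ack=200 B_seq=200 B_ack=1178
After event 1: A_seq=1357 A_ack=200 B_seq=200 B_ack=1357
After event 2: A_seq=1357 A_ack=200 B_seq=248 B_ack=1357
After event 3: A_seq=1357 A_ack=200 B_seq=285 B_ack=1357
After event 4: A_seq=1399 A_ack=200 B_seq=285 B_ack=1399

Answer: 1399 200 285 1399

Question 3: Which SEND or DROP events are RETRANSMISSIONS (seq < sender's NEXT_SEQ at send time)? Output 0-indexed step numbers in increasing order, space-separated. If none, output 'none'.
Step 0: SEND seq=1000 -> fresh
Step 1: SEND seq=1178 -> fresh
Step 2: DROP seq=200 -> fresh
Step 3: SEND seq=248 -> fresh
Step 4: SEND seq=1357 -> fresh

Answer: none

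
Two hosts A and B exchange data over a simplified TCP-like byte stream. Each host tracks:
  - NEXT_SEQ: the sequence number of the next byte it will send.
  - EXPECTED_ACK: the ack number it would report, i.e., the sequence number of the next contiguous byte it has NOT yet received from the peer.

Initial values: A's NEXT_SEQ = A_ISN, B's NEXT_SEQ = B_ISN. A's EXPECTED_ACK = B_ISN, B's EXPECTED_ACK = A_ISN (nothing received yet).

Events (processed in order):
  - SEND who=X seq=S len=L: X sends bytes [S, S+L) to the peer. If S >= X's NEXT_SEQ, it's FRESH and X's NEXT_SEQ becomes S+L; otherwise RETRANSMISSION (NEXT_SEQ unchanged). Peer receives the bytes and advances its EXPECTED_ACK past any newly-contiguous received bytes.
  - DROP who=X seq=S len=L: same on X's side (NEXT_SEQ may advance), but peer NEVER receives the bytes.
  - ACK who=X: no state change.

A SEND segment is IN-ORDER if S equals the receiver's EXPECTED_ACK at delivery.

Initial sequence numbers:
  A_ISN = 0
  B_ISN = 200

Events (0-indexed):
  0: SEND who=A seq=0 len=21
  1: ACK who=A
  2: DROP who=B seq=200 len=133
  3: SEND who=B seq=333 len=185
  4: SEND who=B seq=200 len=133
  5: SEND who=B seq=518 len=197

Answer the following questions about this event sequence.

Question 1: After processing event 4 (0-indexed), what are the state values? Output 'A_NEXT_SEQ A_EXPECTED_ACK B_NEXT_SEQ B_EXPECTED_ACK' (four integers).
After event 0: A_seq=21 A_ack=200 B_seq=200 B_ack=21
After event 1: A_seq=21 A_ack=200 B_seq=200 B_ack=21
After event 2: A_seq=21 A_ack=200 B_seq=333 B_ack=21
After event 3: A_seq=21 A_ack=200 B_seq=518 B_ack=21
After event 4: A_seq=21 A_ack=518 B_seq=518 B_ack=21

21 518 518 21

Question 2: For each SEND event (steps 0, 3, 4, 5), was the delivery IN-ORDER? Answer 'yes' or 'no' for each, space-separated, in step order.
Step 0: SEND seq=0 -> in-order
Step 3: SEND seq=333 -> out-of-order
Step 4: SEND seq=200 -> in-order
Step 5: SEND seq=518 -> in-order

Answer: yes no yes yes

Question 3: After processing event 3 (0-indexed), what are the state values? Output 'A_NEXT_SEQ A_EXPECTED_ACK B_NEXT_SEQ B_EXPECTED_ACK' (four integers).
After event 0: A_seq=21 A_ack=200 B_seq=200 B_ack=21
After event 1: A_seq=21 A_ack=200 B_seq=200 B_ack=21
After event 2: A_seq=21 A_ack=200 B_seq=333 B_ack=21
After event 3: A_seq=21 A_ack=200 B_seq=518 B_ack=21

21 200 518 21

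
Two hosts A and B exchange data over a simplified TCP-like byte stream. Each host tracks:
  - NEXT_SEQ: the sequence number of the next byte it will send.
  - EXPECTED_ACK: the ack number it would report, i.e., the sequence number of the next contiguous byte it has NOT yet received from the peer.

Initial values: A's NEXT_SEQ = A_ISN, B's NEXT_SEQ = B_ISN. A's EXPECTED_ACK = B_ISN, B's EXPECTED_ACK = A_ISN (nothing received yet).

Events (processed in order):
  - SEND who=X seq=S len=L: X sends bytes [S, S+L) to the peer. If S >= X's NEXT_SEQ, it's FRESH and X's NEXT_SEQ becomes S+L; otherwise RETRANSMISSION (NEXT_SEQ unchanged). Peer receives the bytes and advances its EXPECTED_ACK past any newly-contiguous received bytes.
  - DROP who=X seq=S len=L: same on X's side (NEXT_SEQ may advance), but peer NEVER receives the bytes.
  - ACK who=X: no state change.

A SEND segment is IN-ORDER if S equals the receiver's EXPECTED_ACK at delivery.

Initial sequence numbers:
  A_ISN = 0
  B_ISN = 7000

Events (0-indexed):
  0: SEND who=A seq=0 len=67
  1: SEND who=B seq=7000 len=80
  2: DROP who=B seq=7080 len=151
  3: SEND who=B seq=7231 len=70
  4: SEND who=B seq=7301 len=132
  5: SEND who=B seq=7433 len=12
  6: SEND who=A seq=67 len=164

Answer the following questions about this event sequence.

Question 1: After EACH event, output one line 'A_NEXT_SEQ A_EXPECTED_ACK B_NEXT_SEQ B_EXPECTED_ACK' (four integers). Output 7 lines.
67 7000 7000 67
67 7080 7080 67
67 7080 7231 67
67 7080 7301 67
67 7080 7433 67
67 7080 7445 67
231 7080 7445 231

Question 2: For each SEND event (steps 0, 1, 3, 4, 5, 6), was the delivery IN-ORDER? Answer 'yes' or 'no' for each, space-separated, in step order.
Answer: yes yes no no no yes

Derivation:
Step 0: SEND seq=0 -> in-order
Step 1: SEND seq=7000 -> in-order
Step 3: SEND seq=7231 -> out-of-order
Step 4: SEND seq=7301 -> out-of-order
Step 5: SEND seq=7433 -> out-of-order
Step 6: SEND seq=67 -> in-order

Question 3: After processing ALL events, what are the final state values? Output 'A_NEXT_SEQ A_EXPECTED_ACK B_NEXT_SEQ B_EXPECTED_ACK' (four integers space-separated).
Answer: 231 7080 7445 231

Derivation:
After event 0: A_seq=67 A_ack=7000 B_seq=7000 B_ack=67
After event 1: A_seq=67 A_ack=7080 B_seq=7080 B_ack=67
After event 2: A_seq=67 A_ack=7080 B_seq=7231 B_ack=67
After event 3: A_seq=67 A_ack=7080 B_seq=7301 B_ack=67
After event 4: A_seq=67 A_ack=7080 B_seq=7433 B_ack=67
After event 5: A_seq=67 A_ack=7080 B_seq=7445 B_ack=67
After event 6: A_seq=231 A_ack=7080 B_seq=7445 B_ack=231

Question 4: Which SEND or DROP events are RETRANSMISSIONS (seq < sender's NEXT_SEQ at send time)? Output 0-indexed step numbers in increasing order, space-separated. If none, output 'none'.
Answer: none

Derivation:
Step 0: SEND seq=0 -> fresh
Step 1: SEND seq=7000 -> fresh
Step 2: DROP seq=7080 -> fresh
Step 3: SEND seq=7231 -> fresh
Step 4: SEND seq=7301 -> fresh
Step 5: SEND seq=7433 -> fresh
Step 6: SEND seq=67 -> fresh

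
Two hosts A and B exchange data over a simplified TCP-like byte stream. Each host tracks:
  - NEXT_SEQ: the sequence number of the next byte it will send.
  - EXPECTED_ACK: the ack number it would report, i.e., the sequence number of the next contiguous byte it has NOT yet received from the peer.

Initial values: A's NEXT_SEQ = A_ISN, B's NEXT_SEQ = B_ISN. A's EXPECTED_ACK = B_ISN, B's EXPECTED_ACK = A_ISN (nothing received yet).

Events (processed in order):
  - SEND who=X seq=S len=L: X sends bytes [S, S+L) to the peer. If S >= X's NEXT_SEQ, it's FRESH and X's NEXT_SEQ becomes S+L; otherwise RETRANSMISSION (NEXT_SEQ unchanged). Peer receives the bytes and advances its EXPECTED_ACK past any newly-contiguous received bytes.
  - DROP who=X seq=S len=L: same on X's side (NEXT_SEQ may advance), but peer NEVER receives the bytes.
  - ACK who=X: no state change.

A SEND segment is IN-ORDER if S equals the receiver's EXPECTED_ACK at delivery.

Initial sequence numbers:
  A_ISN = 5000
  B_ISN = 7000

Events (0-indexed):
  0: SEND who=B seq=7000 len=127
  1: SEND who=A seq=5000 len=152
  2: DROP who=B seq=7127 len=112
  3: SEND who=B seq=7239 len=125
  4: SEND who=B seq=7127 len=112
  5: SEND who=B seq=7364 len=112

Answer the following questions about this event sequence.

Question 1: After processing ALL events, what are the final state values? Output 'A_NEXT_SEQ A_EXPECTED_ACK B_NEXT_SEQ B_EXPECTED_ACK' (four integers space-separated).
Answer: 5152 7476 7476 5152

Derivation:
After event 0: A_seq=5000 A_ack=7127 B_seq=7127 B_ack=5000
After event 1: A_seq=5152 A_ack=7127 B_seq=7127 B_ack=5152
After event 2: A_seq=5152 A_ack=7127 B_seq=7239 B_ack=5152
After event 3: A_seq=5152 A_ack=7127 B_seq=7364 B_ack=5152
After event 4: A_seq=5152 A_ack=7364 B_seq=7364 B_ack=5152
After event 5: A_seq=5152 A_ack=7476 B_seq=7476 B_ack=5152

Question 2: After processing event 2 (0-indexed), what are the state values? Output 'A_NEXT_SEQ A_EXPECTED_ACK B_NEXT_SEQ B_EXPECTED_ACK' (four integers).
After event 0: A_seq=5000 A_ack=7127 B_seq=7127 B_ack=5000
After event 1: A_seq=5152 A_ack=7127 B_seq=7127 B_ack=5152
After event 2: A_seq=5152 A_ack=7127 B_seq=7239 B_ack=5152

5152 7127 7239 5152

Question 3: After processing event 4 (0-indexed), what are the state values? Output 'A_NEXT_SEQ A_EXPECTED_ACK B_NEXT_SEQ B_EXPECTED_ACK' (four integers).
After event 0: A_seq=5000 A_ack=7127 B_seq=7127 B_ack=5000
After event 1: A_seq=5152 A_ack=7127 B_seq=7127 B_ack=5152
After event 2: A_seq=5152 A_ack=7127 B_seq=7239 B_ack=5152
After event 3: A_seq=5152 A_ack=7127 B_seq=7364 B_ack=5152
After event 4: A_seq=5152 A_ack=7364 B_seq=7364 B_ack=5152

5152 7364 7364 5152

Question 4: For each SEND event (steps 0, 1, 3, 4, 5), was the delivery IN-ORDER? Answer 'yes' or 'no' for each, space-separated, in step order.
Step 0: SEND seq=7000 -> in-order
Step 1: SEND seq=5000 -> in-order
Step 3: SEND seq=7239 -> out-of-order
Step 4: SEND seq=7127 -> in-order
Step 5: SEND seq=7364 -> in-order

Answer: yes yes no yes yes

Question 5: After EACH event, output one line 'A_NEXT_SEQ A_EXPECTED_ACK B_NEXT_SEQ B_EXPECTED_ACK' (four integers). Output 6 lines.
5000 7127 7127 5000
5152 7127 7127 5152
5152 7127 7239 5152
5152 7127 7364 5152
5152 7364 7364 5152
5152 7476 7476 5152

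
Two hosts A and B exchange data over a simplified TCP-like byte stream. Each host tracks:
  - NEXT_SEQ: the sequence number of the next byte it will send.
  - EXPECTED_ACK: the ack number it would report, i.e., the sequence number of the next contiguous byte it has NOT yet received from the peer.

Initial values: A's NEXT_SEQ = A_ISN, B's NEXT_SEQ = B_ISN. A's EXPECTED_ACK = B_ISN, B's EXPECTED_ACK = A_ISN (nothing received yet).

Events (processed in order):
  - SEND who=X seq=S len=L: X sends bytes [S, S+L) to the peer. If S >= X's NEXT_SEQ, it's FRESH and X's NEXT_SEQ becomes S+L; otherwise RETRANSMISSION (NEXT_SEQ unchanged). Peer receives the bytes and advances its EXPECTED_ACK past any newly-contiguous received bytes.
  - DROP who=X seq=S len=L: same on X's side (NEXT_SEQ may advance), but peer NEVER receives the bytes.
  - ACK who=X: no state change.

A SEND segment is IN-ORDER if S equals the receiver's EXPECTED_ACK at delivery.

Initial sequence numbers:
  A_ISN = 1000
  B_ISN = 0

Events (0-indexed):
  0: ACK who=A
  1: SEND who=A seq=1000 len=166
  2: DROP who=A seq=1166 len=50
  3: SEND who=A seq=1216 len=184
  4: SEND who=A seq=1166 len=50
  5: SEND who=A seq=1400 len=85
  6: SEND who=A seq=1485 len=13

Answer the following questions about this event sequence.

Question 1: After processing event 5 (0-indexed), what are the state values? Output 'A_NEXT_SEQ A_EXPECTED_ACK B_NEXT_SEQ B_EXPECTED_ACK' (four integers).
After event 0: A_seq=1000 A_ack=0 B_seq=0 B_ack=1000
After event 1: A_seq=1166 A_ack=0 B_seq=0 B_ack=1166
After event 2: A_seq=1216 A_ack=0 B_seq=0 B_ack=1166
After event 3: A_seq=1400 A_ack=0 B_seq=0 B_ack=1166
After event 4: A_seq=1400 A_ack=0 B_seq=0 B_ack=1400
After event 5: A_seq=1485 A_ack=0 B_seq=0 B_ack=1485

1485 0 0 1485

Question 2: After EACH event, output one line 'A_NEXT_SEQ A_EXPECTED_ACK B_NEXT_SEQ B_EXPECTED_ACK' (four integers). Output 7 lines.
1000 0 0 1000
1166 0 0 1166
1216 0 0 1166
1400 0 0 1166
1400 0 0 1400
1485 0 0 1485
1498 0 0 1498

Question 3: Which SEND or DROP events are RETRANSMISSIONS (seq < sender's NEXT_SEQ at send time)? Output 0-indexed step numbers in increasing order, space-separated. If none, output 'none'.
Step 1: SEND seq=1000 -> fresh
Step 2: DROP seq=1166 -> fresh
Step 3: SEND seq=1216 -> fresh
Step 4: SEND seq=1166 -> retransmit
Step 5: SEND seq=1400 -> fresh
Step 6: SEND seq=1485 -> fresh

Answer: 4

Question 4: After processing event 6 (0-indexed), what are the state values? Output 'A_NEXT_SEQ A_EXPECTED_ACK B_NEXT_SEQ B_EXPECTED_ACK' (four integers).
After event 0: A_seq=1000 A_ack=0 B_seq=0 B_ack=1000
After event 1: A_seq=1166 A_ack=0 B_seq=0 B_ack=1166
After event 2: A_seq=1216 A_ack=0 B_seq=0 B_ack=1166
After event 3: A_seq=1400 A_ack=0 B_seq=0 B_ack=1166
After event 4: A_seq=1400 A_ack=0 B_seq=0 B_ack=1400
After event 5: A_seq=1485 A_ack=0 B_seq=0 B_ack=1485
After event 6: A_seq=1498 A_ack=0 B_seq=0 B_ack=1498

1498 0 0 1498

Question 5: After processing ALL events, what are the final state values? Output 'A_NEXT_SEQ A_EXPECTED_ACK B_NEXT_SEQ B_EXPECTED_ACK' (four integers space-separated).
After event 0: A_seq=1000 A_ack=0 B_seq=0 B_ack=1000
After event 1: A_seq=1166 A_ack=0 B_seq=0 B_ack=1166
After event 2: A_seq=1216 A_ack=0 B_seq=0 B_ack=1166
After event 3: A_seq=1400 A_ack=0 B_seq=0 B_ack=1166
After event 4: A_seq=1400 A_ack=0 B_seq=0 B_ack=1400
After event 5: A_seq=1485 A_ack=0 B_seq=0 B_ack=1485
After event 6: A_seq=1498 A_ack=0 B_seq=0 B_ack=1498

Answer: 1498 0 0 1498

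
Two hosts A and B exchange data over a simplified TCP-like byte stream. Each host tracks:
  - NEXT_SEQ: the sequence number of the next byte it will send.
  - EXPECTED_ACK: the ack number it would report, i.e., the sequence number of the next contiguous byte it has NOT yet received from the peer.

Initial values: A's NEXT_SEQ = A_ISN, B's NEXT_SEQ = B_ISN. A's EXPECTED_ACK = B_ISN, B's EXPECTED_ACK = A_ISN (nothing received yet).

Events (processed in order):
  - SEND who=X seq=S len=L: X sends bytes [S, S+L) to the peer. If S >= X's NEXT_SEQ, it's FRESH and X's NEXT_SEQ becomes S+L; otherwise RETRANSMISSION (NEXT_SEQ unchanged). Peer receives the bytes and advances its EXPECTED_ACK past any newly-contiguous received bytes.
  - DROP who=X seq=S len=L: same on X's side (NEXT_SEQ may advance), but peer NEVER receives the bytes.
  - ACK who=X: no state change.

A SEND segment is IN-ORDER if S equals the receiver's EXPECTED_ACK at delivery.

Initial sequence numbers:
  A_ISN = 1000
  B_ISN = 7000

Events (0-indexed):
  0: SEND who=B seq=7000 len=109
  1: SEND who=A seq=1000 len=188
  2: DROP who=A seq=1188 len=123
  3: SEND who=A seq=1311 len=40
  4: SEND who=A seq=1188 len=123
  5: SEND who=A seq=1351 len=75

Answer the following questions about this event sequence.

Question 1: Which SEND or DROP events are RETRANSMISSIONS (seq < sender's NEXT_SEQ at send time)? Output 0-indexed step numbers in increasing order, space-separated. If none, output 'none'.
Answer: 4

Derivation:
Step 0: SEND seq=7000 -> fresh
Step 1: SEND seq=1000 -> fresh
Step 2: DROP seq=1188 -> fresh
Step 3: SEND seq=1311 -> fresh
Step 4: SEND seq=1188 -> retransmit
Step 5: SEND seq=1351 -> fresh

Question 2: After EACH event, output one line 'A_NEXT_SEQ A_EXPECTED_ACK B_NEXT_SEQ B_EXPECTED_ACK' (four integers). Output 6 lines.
1000 7109 7109 1000
1188 7109 7109 1188
1311 7109 7109 1188
1351 7109 7109 1188
1351 7109 7109 1351
1426 7109 7109 1426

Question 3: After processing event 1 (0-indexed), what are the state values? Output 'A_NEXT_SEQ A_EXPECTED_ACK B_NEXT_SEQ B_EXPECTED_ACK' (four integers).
After event 0: A_seq=1000 A_ack=7109 B_seq=7109 B_ack=1000
After event 1: A_seq=1188 A_ack=7109 B_seq=7109 B_ack=1188

1188 7109 7109 1188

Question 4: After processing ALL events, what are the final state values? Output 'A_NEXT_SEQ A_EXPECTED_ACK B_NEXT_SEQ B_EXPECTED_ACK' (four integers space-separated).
After event 0: A_seq=1000 A_ack=7109 B_seq=7109 B_ack=1000
After event 1: A_seq=1188 A_ack=7109 B_seq=7109 B_ack=1188
After event 2: A_seq=1311 A_ack=7109 B_seq=7109 B_ack=1188
After event 3: A_seq=1351 A_ack=7109 B_seq=7109 B_ack=1188
After event 4: A_seq=1351 A_ack=7109 B_seq=7109 B_ack=1351
After event 5: A_seq=1426 A_ack=7109 B_seq=7109 B_ack=1426

Answer: 1426 7109 7109 1426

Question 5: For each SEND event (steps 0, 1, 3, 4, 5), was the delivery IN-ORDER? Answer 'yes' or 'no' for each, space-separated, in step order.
Answer: yes yes no yes yes

Derivation:
Step 0: SEND seq=7000 -> in-order
Step 1: SEND seq=1000 -> in-order
Step 3: SEND seq=1311 -> out-of-order
Step 4: SEND seq=1188 -> in-order
Step 5: SEND seq=1351 -> in-order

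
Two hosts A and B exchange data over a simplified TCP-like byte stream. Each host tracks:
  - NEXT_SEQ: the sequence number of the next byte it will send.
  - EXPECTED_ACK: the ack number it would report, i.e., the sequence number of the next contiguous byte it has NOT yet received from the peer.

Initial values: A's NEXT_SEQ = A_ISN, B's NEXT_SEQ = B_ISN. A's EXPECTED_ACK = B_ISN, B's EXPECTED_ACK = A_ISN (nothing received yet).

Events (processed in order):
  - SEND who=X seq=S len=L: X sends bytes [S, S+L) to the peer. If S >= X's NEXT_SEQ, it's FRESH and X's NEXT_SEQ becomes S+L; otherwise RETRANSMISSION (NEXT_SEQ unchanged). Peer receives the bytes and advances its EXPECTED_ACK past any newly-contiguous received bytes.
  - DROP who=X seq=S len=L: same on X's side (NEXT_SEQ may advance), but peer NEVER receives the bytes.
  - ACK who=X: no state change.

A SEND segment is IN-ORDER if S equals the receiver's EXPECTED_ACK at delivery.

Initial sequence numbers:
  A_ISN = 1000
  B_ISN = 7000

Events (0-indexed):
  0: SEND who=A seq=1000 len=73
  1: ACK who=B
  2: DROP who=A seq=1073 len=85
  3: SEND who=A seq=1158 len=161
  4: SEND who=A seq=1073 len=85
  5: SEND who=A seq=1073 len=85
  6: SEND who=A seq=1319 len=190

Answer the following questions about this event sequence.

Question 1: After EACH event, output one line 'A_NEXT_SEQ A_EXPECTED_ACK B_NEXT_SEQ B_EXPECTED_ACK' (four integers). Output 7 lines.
1073 7000 7000 1073
1073 7000 7000 1073
1158 7000 7000 1073
1319 7000 7000 1073
1319 7000 7000 1319
1319 7000 7000 1319
1509 7000 7000 1509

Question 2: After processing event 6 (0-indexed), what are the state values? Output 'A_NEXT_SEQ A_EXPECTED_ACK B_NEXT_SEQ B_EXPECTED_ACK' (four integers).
After event 0: A_seq=1073 A_ack=7000 B_seq=7000 B_ack=1073
After event 1: A_seq=1073 A_ack=7000 B_seq=7000 B_ack=1073
After event 2: A_seq=1158 A_ack=7000 B_seq=7000 B_ack=1073
After event 3: A_seq=1319 A_ack=7000 B_seq=7000 B_ack=1073
After event 4: A_seq=1319 A_ack=7000 B_seq=7000 B_ack=1319
After event 5: A_seq=1319 A_ack=7000 B_seq=7000 B_ack=1319
After event 6: A_seq=1509 A_ack=7000 B_seq=7000 B_ack=1509

1509 7000 7000 1509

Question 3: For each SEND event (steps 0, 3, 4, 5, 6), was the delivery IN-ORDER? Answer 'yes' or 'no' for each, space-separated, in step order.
Step 0: SEND seq=1000 -> in-order
Step 3: SEND seq=1158 -> out-of-order
Step 4: SEND seq=1073 -> in-order
Step 5: SEND seq=1073 -> out-of-order
Step 6: SEND seq=1319 -> in-order

Answer: yes no yes no yes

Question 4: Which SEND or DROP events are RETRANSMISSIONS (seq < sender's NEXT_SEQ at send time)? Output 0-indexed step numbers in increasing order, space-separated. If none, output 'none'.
Step 0: SEND seq=1000 -> fresh
Step 2: DROP seq=1073 -> fresh
Step 3: SEND seq=1158 -> fresh
Step 4: SEND seq=1073 -> retransmit
Step 5: SEND seq=1073 -> retransmit
Step 6: SEND seq=1319 -> fresh

Answer: 4 5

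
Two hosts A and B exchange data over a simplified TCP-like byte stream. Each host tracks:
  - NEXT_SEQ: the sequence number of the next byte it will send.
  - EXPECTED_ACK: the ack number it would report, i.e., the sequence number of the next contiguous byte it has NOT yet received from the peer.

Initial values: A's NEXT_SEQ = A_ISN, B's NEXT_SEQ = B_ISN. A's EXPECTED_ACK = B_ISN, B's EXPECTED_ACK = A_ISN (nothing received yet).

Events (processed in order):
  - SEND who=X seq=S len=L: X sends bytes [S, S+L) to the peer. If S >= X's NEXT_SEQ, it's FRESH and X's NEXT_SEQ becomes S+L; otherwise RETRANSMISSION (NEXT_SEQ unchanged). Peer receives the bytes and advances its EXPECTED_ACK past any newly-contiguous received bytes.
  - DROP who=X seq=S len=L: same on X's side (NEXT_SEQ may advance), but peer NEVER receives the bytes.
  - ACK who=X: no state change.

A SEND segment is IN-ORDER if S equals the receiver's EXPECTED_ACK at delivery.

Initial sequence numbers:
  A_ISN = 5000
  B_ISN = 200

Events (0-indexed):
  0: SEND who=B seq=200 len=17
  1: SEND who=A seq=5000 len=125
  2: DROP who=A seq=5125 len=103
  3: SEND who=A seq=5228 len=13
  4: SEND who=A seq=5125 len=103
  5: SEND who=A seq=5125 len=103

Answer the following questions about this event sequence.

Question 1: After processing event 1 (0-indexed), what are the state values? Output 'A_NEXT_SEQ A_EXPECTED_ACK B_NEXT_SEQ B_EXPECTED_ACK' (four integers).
After event 0: A_seq=5000 A_ack=217 B_seq=217 B_ack=5000
After event 1: A_seq=5125 A_ack=217 B_seq=217 B_ack=5125

5125 217 217 5125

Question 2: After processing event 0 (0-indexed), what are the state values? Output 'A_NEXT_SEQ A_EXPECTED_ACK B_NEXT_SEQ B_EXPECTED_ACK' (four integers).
After event 0: A_seq=5000 A_ack=217 B_seq=217 B_ack=5000

5000 217 217 5000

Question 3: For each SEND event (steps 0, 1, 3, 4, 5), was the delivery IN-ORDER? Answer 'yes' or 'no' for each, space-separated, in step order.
Answer: yes yes no yes no

Derivation:
Step 0: SEND seq=200 -> in-order
Step 1: SEND seq=5000 -> in-order
Step 3: SEND seq=5228 -> out-of-order
Step 4: SEND seq=5125 -> in-order
Step 5: SEND seq=5125 -> out-of-order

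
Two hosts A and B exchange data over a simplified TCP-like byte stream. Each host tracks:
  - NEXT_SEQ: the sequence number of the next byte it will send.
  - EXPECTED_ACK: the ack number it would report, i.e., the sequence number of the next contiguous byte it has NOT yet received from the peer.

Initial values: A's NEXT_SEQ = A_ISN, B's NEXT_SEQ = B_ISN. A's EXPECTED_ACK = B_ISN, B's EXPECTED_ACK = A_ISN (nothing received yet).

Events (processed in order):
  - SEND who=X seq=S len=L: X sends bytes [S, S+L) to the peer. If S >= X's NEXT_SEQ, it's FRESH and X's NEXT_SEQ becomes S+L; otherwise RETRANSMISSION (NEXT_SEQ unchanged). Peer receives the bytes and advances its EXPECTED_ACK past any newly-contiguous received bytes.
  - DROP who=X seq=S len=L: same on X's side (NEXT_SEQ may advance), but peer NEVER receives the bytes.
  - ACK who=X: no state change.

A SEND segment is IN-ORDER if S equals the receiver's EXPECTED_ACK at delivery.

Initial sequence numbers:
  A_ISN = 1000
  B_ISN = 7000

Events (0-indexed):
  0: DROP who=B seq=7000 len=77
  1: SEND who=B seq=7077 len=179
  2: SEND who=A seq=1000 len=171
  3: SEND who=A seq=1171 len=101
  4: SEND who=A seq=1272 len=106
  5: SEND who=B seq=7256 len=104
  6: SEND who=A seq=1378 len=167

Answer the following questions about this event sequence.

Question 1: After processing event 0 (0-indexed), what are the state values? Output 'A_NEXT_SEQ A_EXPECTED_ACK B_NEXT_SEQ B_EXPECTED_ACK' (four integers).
After event 0: A_seq=1000 A_ack=7000 B_seq=7077 B_ack=1000

1000 7000 7077 1000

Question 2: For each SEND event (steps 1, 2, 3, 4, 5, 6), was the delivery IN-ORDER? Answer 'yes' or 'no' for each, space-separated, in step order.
Step 1: SEND seq=7077 -> out-of-order
Step 2: SEND seq=1000 -> in-order
Step 3: SEND seq=1171 -> in-order
Step 4: SEND seq=1272 -> in-order
Step 5: SEND seq=7256 -> out-of-order
Step 6: SEND seq=1378 -> in-order

Answer: no yes yes yes no yes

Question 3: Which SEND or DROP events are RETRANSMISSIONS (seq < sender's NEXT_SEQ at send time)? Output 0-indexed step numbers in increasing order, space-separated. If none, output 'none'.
Answer: none

Derivation:
Step 0: DROP seq=7000 -> fresh
Step 1: SEND seq=7077 -> fresh
Step 2: SEND seq=1000 -> fresh
Step 3: SEND seq=1171 -> fresh
Step 4: SEND seq=1272 -> fresh
Step 5: SEND seq=7256 -> fresh
Step 6: SEND seq=1378 -> fresh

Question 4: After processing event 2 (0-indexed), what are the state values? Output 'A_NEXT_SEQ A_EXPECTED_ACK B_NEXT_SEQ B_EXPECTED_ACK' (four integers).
After event 0: A_seq=1000 A_ack=7000 B_seq=7077 B_ack=1000
After event 1: A_seq=1000 A_ack=7000 B_seq=7256 B_ack=1000
After event 2: A_seq=1171 A_ack=7000 B_seq=7256 B_ack=1171

1171 7000 7256 1171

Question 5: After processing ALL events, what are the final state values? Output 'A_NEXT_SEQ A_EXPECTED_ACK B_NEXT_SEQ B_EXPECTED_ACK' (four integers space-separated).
After event 0: A_seq=1000 A_ack=7000 B_seq=7077 B_ack=1000
After event 1: A_seq=1000 A_ack=7000 B_seq=7256 B_ack=1000
After event 2: A_seq=1171 A_ack=7000 B_seq=7256 B_ack=1171
After event 3: A_seq=1272 A_ack=7000 B_seq=7256 B_ack=1272
After event 4: A_seq=1378 A_ack=7000 B_seq=7256 B_ack=1378
After event 5: A_seq=1378 A_ack=7000 B_seq=7360 B_ack=1378
After event 6: A_seq=1545 A_ack=7000 B_seq=7360 B_ack=1545

Answer: 1545 7000 7360 1545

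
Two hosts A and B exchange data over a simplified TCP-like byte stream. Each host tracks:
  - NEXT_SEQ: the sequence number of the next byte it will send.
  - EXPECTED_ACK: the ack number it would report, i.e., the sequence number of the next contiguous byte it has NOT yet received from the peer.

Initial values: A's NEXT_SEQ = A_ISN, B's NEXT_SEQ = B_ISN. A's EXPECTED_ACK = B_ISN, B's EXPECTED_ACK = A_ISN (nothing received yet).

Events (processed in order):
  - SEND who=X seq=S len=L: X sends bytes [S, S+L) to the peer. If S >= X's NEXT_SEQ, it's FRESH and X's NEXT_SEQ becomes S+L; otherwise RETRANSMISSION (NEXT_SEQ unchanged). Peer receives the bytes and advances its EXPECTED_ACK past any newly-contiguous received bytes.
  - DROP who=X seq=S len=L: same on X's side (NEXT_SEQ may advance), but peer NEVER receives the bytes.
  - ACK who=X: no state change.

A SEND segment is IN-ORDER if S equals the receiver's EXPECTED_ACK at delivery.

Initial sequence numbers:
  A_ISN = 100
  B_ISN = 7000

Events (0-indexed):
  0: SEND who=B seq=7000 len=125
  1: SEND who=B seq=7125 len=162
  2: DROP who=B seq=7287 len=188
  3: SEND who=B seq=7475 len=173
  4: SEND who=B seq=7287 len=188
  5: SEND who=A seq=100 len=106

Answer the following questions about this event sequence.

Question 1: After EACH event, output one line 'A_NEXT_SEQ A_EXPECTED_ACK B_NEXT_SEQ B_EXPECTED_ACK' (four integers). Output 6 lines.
100 7125 7125 100
100 7287 7287 100
100 7287 7475 100
100 7287 7648 100
100 7648 7648 100
206 7648 7648 206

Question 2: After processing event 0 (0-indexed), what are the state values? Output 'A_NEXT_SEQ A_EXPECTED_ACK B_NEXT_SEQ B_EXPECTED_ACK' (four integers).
After event 0: A_seq=100 A_ack=7125 B_seq=7125 B_ack=100

100 7125 7125 100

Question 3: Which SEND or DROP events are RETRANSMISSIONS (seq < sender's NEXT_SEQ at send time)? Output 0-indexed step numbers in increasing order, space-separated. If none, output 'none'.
Answer: 4

Derivation:
Step 0: SEND seq=7000 -> fresh
Step 1: SEND seq=7125 -> fresh
Step 2: DROP seq=7287 -> fresh
Step 3: SEND seq=7475 -> fresh
Step 4: SEND seq=7287 -> retransmit
Step 5: SEND seq=100 -> fresh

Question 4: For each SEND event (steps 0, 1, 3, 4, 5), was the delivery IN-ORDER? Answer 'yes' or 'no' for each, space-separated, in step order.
Answer: yes yes no yes yes

Derivation:
Step 0: SEND seq=7000 -> in-order
Step 1: SEND seq=7125 -> in-order
Step 3: SEND seq=7475 -> out-of-order
Step 4: SEND seq=7287 -> in-order
Step 5: SEND seq=100 -> in-order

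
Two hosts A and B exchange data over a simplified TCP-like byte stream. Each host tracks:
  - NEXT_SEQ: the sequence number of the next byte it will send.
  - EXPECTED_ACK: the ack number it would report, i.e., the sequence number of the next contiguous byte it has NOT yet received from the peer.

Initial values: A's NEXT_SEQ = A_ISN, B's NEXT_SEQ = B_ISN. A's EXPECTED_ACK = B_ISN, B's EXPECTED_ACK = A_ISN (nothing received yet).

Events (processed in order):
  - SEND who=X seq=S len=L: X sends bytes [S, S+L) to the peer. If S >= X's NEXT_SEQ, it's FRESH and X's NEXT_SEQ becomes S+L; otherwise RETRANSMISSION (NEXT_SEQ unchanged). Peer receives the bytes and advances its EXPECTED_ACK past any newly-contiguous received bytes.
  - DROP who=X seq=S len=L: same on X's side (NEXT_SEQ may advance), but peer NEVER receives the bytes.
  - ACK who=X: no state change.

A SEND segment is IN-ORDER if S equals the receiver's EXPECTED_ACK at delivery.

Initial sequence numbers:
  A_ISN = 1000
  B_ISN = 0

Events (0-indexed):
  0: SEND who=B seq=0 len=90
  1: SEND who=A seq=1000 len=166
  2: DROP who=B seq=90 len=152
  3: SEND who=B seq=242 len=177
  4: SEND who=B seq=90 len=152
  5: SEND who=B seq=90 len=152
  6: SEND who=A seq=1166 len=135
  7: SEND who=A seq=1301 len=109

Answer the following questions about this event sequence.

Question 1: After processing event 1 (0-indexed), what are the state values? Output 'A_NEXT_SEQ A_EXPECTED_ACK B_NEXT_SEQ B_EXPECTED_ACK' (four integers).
After event 0: A_seq=1000 A_ack=90 B_seq=90 B_ack=1000
After event 1: A_seq=1166 A_ack=90 B_seq=90 B_ack=1166

1166 90 90 1166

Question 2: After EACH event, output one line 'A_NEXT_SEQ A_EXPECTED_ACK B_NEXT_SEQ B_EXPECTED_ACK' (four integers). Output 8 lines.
1000 90 90 1000
1166 90 90 1166
1166 90 242 1166
1166 90 419 1166
1166 419 419 1166
1166 419 419 1166
1301 419 419 1301
1410 419 419 1410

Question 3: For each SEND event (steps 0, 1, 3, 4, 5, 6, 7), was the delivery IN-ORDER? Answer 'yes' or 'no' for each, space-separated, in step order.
Step 0: SEND seq=0 -> in-order
Step 1: SEND seq=1000 -> in-order
Step 3: SEND seq=242 -> out-of-order
Step 4: SEND seq=90 -> in-order
Step 5: SEND seq=90 -> out-of-order
Step 6: SEND seq=1166 -> in-order
Step 7: SEND seq=1301 -> in-order

Answer: yes yes no yes no yes yes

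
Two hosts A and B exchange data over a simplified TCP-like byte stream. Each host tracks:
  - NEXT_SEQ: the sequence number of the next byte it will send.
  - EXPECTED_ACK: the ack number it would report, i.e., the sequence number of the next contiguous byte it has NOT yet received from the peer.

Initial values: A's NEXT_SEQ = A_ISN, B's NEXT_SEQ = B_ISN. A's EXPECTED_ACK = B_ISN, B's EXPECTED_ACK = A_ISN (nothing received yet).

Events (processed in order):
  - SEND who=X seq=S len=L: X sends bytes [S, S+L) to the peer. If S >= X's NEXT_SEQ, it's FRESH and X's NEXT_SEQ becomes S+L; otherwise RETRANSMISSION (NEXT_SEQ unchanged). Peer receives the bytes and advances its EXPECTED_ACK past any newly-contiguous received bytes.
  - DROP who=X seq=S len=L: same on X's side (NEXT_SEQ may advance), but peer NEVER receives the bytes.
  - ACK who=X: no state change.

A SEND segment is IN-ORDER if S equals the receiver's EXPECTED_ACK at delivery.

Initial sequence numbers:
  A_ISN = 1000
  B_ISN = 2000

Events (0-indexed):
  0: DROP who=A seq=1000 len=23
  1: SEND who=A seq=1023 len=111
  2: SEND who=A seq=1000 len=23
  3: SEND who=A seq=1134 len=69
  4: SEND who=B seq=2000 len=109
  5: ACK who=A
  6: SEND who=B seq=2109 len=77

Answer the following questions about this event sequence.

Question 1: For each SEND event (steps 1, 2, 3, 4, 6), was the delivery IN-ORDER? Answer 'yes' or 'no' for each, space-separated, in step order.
Answer: no yes yes yes yes

Derivation:
Step 1: SEND seq=1023 -> out-of-order
Step 2: SEND seq=1000 -> in-order
Step 3: SEND seq=1134 -> in-order
Step 4: SEND seq=2000 -> in-order
Step 6: SEND seq=2109 -> in-order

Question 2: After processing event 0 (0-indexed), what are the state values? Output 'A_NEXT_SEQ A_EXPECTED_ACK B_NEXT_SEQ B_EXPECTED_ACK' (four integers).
After event 0: A_seq=1023 A_ack=2000 B_seq=2000 B_ack=1000

1023 2000 2000 1000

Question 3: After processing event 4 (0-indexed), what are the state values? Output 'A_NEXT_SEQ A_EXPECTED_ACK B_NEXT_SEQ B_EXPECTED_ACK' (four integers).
After event 0: A_seq=1023 A_ack=2000 B_seq=2000 B_ack=1000
After event 1: A_seq=1134 A_ack=2000 B_seq=2000 B_ack=1000
After event 2: A_seq=1134 A_ack=2000 B_seq=2000 B_ack=1134
After event 3: A_seq=1203 A_ack=2000 B_seq=2000 B_ack=1203
After event 4: A_seq=1203 A_ack=2109 B_seq=2109 B_ack=1203

1203 2109 2109 1203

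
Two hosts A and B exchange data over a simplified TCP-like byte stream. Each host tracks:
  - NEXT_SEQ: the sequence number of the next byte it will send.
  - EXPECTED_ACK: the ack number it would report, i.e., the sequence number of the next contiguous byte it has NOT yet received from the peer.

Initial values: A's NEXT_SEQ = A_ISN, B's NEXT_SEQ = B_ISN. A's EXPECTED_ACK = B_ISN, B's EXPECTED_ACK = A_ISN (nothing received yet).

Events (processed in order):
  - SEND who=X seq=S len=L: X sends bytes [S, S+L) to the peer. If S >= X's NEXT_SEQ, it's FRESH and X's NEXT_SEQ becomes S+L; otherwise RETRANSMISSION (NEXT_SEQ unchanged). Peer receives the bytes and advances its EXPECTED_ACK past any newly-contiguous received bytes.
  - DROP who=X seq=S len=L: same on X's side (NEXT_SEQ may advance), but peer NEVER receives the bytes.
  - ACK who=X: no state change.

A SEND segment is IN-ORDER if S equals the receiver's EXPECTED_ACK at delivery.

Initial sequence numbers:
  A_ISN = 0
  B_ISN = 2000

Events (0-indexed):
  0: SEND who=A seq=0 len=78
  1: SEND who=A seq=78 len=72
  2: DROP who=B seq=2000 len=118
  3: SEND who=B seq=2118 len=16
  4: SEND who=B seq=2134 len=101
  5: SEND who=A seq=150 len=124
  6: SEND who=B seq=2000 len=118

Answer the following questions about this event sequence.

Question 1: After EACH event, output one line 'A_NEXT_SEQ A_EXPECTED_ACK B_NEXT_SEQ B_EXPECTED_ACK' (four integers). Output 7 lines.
78 2000 2000 78
150 2000 2000 150
150 2000 2118 150
150 2000 2134 150
150 2000 2235 150
274 2000 2235 274
274 2235 2235 274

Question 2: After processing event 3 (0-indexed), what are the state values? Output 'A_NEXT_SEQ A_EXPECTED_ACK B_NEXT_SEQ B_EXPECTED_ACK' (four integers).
After event 0: A_seq=78 A_ack=2000 B_seq=2000 B_ack=78
After event 1: A_seq=150 A_ack=2000 B_seq=2000 B_ack=150
After event 2: A_seq=150 A_ack=2000 B_seq=2118 B_ack=150
After event 3: A_seq=150 A_ack=2000 B_seq=2134 B_ack=150

150 2000 2134 150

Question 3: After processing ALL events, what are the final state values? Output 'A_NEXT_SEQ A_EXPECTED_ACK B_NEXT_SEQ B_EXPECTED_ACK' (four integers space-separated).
Answer: 274 2235 2235 274

Derivation:
After event 0: A_seq=78 A_ack=2000 B_seq=2000 B_ack=78
After event 1: A_seq=150 A_ack=2000 B_seq=2000 B_ack=150
After event 2: A_seq=150 A_ack=2000 B_seq=2118 B_ack=150
After event 3: A_seq=150 A_ack=2000 B_seq=2134 B_ack=150
After event 4: A_seq=150 A_ack=2000 B_seq=2235 B_ack=150
After event 5: A_seq=274 A_ack=2000 B_seq=2235 B_ack=274
After event 6: A_seq=274 A_ack=2235 B_seq=2235 B_ack=274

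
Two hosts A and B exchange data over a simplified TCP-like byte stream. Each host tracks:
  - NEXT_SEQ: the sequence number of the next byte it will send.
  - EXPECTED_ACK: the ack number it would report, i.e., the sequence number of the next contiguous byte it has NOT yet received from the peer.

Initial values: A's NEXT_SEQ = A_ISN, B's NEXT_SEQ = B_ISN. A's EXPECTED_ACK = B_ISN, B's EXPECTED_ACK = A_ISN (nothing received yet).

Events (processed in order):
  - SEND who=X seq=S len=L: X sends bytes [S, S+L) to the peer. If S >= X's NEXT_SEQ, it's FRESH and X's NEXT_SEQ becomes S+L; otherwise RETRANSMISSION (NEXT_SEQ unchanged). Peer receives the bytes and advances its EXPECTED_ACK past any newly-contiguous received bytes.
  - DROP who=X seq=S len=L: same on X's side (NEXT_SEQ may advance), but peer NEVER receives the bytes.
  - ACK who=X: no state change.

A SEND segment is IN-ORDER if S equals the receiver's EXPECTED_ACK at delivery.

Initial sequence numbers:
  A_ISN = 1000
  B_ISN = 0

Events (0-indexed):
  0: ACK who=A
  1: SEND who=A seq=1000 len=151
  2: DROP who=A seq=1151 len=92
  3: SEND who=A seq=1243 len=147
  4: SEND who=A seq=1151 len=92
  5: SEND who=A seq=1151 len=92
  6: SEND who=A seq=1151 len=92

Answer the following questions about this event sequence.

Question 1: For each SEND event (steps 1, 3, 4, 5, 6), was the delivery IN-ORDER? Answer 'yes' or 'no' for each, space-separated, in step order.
Answer: yes no yes no no

Derivation:
Step 1: SEND seq=1000 -> in-order
Step 3: SEND seq=1243 -> out-of-order
Step 4: SEND seq=1151 -> in-order
Step 5: SEND seq=1151 -> out-of-order
Step 6: SEND seq=1151 -> out-of-order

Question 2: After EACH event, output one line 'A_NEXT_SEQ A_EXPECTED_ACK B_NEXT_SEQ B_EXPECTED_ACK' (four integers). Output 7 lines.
1000 0 0 1000
1151 0 0 1151
1243 0 0 1151
1390 0 0 1151
1390 0 0 1390
1390 0 0 1390
1390 0 0 1390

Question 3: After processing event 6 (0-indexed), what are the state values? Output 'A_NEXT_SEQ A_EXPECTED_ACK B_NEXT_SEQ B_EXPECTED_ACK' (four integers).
After event 0: A_seq=1000 A_ack=0 B_seq=0 B_ack=1000
After event 1: A_seq=1151 A_ack=0 B_seq=0 B_ack=1151
After event 2: A_seq=1243 A_ack=0 B_seq=0 B_ack=1151
After event 3: A_seq=1390 A_ack=0 B_seq=0 B_ack=1151
After event 4: A_seq=1390 A_ack=0 B_seq=0 B_ack=1390
After event 5: A_seq=1390 A_ack=0 B_seq=0 B_ack=1390
After event 6: A_seq=1390 A_ack=0 B_seq=0 B_ack=1390

1390 0 0 1390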